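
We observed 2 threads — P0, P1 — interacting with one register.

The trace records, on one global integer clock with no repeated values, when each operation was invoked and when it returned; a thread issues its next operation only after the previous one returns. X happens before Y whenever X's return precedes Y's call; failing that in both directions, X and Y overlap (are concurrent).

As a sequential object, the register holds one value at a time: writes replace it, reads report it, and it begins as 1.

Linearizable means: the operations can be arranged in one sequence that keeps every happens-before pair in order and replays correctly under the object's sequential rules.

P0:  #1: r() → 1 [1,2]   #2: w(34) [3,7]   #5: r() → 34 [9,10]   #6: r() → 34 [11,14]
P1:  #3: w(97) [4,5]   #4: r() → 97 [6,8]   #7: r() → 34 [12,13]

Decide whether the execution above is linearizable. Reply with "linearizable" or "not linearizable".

a witness: #1, #3, #4, #2, #5, #6, #7
1. #1 r() → 1, leaving value 1
2. #3 w(97), leaving value 97
3. #4 r() → 97, leaving value 97
4. #2 w(34), leaving value 34
5. #5 r() → 34, leaving value 34
6. #6 r() → 34, leaving value 34
7. #7 r() → 34, leaving value 34

linearizable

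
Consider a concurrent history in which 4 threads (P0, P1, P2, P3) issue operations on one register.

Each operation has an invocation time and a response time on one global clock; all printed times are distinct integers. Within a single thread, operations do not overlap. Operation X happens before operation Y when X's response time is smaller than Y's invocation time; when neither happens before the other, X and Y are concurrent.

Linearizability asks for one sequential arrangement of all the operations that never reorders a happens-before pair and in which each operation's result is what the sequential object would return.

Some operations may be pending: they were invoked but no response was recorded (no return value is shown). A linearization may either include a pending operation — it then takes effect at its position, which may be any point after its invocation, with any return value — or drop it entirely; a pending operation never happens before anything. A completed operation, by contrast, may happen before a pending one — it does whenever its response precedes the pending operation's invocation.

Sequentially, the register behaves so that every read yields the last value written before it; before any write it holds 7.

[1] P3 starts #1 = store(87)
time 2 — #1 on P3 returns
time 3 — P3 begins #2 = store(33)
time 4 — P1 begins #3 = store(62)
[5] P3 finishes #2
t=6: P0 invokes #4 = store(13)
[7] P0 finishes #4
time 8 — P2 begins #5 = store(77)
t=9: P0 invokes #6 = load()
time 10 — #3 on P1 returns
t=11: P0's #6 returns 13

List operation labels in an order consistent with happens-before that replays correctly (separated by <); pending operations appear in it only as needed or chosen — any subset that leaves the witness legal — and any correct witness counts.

#1 < #2 < #3 < #4 < #6

1. #1 store(87), leaving value 87
2. #2 store(33), leaving value 33
3. #3 store(62), leaving value 62
4. #4 store(13), leaving value 13
5. #6 load() → 13, leaving value 13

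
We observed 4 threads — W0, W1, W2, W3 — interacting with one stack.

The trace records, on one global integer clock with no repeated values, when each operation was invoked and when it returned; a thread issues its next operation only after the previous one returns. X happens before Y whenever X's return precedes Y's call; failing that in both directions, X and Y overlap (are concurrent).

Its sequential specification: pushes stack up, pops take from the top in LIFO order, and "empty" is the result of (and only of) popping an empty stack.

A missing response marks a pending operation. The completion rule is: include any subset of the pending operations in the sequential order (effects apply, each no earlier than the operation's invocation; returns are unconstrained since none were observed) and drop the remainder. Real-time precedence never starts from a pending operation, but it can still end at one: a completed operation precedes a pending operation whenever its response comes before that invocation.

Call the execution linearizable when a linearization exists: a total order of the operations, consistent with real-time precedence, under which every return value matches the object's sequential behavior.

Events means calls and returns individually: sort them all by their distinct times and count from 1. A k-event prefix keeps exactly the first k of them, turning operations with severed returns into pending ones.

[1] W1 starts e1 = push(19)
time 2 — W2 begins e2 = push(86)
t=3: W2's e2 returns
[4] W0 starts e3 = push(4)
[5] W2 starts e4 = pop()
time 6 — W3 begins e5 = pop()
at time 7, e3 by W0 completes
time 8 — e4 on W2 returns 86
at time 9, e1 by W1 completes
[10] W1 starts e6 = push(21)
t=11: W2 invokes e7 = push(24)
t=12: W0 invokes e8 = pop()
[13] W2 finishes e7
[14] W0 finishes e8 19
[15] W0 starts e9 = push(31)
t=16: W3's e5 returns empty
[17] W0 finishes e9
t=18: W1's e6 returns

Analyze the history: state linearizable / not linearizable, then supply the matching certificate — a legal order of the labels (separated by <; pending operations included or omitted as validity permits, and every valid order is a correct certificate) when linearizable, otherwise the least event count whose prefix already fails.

linearizable — witness: e2 < e4 < e5 < e3 < e1 < e8 < e6 < e7 < e9

step 1: e2 push(86) — stack <86>
step 2: e4 pop() → 86 — stack <>
step 3: e5 pop() → empty — stack <>
step 4: e3 push(4) — stack <4>
step 5: e1 push(19) — stack <4,19>
step 6: e8 pop() → 19 — stack <4>
step 7: e6 push(21) — stack <4,21>
step 8: e7 push(24) — stack <4,21,24>
step 9: e9 push(31) — stack <4,21,24,31>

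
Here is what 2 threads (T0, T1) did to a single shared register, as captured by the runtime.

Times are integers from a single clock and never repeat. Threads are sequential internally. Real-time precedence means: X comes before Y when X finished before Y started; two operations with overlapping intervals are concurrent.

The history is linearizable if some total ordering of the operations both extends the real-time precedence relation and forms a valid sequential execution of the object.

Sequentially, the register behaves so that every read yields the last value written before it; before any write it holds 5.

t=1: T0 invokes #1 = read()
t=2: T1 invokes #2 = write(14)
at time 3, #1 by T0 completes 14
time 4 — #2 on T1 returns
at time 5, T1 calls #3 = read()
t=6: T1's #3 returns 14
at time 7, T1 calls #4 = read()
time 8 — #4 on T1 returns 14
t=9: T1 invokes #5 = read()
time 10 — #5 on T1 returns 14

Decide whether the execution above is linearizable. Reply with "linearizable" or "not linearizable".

one valid linearization: #2, #1, #3, #4, #5
after step 1 (#2 write(14)): value 14
after step 2 (#1 read() → 14): value 14
after step 3 (#3 read() → 14): value 14
after step 4 (#4 read() → 14): value 14
after step 5 (#5 read() → 14): value 14

linearizable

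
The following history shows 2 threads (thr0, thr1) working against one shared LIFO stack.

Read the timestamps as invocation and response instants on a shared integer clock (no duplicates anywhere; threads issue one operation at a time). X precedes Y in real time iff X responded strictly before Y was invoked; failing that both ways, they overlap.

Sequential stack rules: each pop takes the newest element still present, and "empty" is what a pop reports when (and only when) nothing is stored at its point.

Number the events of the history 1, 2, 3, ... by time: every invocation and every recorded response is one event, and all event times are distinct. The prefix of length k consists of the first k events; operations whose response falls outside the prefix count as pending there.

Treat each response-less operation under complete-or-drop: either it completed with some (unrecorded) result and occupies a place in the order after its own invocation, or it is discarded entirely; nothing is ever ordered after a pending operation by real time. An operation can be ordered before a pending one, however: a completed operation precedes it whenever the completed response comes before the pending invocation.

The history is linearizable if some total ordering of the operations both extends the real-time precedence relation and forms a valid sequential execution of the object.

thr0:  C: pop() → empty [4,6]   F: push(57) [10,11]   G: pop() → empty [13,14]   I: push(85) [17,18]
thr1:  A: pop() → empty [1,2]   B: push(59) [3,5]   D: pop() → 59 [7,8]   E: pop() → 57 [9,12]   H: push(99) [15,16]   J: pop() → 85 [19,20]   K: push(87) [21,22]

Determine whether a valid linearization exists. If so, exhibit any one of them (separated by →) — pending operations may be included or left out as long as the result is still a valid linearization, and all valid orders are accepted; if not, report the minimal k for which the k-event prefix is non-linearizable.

step 1: A pop() → empty — stack <>
step 2: C pop() → empty — stack <>
step 3: B push(59) — stack <59>
step 4: D pop() → 59 — stack <>
step 5: F push(57) — stack <57>
step 6: E pop() → 57 — stack <>
step 7: G pop() → empty — stack <>
step 8: H push(99) — stack <99>
step 9: I push(85) — stack <99,85>
step 10: J pop() → 85 — stack <99>
step 11: K push(87) — stack <99,87>

linearizable — witness: A → C → B → D → F → E → G → H → I → J → K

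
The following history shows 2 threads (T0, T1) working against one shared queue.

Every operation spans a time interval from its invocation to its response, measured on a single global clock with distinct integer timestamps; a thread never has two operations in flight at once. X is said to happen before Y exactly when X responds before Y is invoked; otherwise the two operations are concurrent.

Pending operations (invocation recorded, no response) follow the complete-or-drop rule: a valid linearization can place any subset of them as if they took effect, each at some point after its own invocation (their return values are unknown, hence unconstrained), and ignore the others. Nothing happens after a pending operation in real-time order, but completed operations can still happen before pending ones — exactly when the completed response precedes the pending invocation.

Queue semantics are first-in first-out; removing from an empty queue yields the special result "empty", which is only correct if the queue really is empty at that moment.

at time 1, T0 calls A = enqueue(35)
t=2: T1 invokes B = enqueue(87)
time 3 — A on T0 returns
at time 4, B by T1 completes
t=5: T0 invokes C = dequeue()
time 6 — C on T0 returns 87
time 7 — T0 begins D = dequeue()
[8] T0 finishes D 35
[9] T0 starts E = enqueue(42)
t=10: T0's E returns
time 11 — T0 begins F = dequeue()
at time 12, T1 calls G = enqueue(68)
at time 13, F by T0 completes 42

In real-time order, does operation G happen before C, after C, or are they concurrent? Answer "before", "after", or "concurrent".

G spans [12,…), C spans [5,6]
resp(C)=6 < inv(G)=12

after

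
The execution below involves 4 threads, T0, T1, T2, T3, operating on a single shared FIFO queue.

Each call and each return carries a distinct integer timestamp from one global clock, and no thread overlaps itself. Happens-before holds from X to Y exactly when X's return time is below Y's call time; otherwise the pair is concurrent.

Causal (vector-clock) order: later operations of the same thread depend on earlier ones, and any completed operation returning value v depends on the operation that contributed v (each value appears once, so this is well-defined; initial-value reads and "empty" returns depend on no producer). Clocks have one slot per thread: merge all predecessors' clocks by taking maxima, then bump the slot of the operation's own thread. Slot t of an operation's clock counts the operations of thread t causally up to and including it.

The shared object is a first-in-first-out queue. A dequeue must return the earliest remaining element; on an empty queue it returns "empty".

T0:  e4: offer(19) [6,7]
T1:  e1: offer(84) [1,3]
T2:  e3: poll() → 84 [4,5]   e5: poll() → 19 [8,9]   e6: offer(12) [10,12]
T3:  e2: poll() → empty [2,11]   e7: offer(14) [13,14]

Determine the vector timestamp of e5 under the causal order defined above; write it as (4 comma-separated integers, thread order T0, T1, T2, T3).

(1, 1, 2, 0)

invoked at 2, e2 has no predecessors; its own T3 bump gives (0, 0, 0, 1)
invoked at 1, e1 has no predecessors; its own T1 bump gives (0, 1, 0, 0)
invoked at 6, e4 has no predecessors; its own T0 bump gives (1, 0, 0, 0)
e7 (invocation 13): componentwise max over VC(e2)=(0, 0, 0, 1), +1 at T3, giving (0, 0, 0, 2)
e3 (invocation 4): componentwise max over VC(e1)=(0, 1, 0, 0), +1 at T2, giving (0, 1, 1, 0)
e5 (invocation 8): componentwise max over VC(e3)=(0, 1, 1, 0), VC(e4)=(1, 0, 0, 0), +1 at T2, giving (1, 1, 2, 0)
e6 (invocation 10): componentwise max over VC(e5)=(1, 1, 2, 0), +1 at T2, giving (1, 1, 3, 0)
target: VC(e5) = (1, 1, 2, 0)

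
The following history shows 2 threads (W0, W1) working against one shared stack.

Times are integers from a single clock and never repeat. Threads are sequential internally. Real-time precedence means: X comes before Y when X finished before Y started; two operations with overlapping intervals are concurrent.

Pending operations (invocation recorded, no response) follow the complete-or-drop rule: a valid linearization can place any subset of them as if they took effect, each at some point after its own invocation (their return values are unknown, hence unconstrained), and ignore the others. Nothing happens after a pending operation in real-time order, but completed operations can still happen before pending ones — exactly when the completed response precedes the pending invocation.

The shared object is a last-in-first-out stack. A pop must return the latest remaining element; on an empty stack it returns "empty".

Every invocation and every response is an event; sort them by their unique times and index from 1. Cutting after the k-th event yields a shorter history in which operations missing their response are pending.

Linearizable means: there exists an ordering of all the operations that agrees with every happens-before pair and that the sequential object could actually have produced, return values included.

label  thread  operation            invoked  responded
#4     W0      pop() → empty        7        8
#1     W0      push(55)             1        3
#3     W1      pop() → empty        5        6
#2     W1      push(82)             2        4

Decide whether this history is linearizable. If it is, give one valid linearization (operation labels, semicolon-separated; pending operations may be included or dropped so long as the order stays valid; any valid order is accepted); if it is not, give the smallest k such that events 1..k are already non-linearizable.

not linearizable — minimal violating prefix: 6 events

prefix check: 1..5 passes, 1..6 fails once #3's time-6 response joins
all 2 real-time-respecting orders fail — 3 completed stack operations, no legal replay
take #1, #2, #3: step 3 already fails, because #3 pop() → empty cannot occur there
take #2, #1, #3: step 3 already fails, because #3 pop() → empty cannot occur there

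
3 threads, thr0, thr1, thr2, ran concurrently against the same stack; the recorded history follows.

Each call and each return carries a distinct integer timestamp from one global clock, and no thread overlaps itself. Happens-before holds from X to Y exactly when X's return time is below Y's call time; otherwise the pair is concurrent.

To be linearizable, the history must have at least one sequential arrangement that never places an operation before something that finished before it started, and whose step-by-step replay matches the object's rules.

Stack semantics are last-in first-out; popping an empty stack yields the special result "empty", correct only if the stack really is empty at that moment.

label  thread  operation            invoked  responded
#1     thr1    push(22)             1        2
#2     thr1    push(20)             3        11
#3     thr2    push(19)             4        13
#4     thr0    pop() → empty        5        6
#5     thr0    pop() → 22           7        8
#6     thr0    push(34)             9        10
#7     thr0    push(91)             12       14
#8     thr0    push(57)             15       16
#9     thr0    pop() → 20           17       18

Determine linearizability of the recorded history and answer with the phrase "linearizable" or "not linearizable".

not linearizable

events 1..5 are fine; event 6 — the response of #4 at time 6 — makes the prefix non-linearizable
the completed operations (2 total) allow one real-time order; the stack replay rejects it
no completion choice of the 2 pending operations (#2, #3) rescues it — every subset was tried
sample order #1, #4 (pending dropped) stalls at step 2 — #4 pop() → empty has no legal effect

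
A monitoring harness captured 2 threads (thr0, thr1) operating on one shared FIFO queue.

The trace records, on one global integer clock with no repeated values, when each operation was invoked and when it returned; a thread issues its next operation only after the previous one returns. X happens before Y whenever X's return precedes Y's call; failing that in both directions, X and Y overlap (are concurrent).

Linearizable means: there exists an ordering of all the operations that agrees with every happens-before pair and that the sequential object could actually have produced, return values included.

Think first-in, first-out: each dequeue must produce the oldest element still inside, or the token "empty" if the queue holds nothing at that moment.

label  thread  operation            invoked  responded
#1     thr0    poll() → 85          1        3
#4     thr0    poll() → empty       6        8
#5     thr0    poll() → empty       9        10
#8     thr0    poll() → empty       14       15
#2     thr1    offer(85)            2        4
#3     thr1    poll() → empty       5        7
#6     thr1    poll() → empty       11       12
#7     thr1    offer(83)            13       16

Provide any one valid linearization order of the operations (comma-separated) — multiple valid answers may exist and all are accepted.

1. #2 offer(85), leaving queue <85>
2. #1 poll() → 85, leaving queue <>
3. #3 poll() → empty, leaving queue <>
4. #4 poll() → empty, leaving queue <>
5. #5 poll() → empty, leaving queue <>
6. #6 poll() → empty, leaving queue <>
7. #8 poll() → empty, leaving queue <>
8. #7 offer(83), leaving queue <83>

#2, #1, #3, #4, #5, #6, #8, #7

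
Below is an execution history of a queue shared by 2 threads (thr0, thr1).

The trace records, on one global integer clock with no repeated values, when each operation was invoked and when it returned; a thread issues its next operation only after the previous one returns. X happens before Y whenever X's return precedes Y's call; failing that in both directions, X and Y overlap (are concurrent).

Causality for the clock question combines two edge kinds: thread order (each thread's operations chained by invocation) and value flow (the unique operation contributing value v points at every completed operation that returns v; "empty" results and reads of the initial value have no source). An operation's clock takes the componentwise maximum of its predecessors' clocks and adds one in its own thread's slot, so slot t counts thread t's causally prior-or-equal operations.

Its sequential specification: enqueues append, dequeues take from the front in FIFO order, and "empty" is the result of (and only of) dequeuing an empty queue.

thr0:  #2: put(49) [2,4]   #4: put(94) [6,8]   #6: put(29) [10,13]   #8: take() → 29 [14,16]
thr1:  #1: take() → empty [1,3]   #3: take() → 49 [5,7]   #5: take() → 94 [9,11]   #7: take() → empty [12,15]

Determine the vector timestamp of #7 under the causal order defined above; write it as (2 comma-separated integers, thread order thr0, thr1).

root op #1, invoked 1: fresh clock plus thr1's own tick → (0, 1)
root op #2, invoked 2: fresh clock plus thr0's own tick → (1, 0)
VC(#4, invoked at 6): max of VC(#2)=(1, 0), then +1 on thread thr0 → (2, 0)
VC(#3, invoked at 5): max of VC(#1)=(0, 1), VC(#2)=(1, 0), then +1 on thread thr1 → (1, 2)
VC(#6, invoked at 10): max of VC(#4)=(2, 0), then +1 on thread thr0 → (3, 0)
VC(#8, invoked at 14): max of VC(#6)=(3, 0), then +1 on thread thr0 → (4, 0)
VC(#5, invoked at 9): max of VC(#3)=(1, 2), VC(#4)=(2, 0), then +1 on thread thr1 → (2, 3)
VC(#7, invoked at 12): max of VC(#5)=(2, 3), then +1 on thread thr1 → (2, 4)
target: VC(#7) = (2, 4)

(2, 4)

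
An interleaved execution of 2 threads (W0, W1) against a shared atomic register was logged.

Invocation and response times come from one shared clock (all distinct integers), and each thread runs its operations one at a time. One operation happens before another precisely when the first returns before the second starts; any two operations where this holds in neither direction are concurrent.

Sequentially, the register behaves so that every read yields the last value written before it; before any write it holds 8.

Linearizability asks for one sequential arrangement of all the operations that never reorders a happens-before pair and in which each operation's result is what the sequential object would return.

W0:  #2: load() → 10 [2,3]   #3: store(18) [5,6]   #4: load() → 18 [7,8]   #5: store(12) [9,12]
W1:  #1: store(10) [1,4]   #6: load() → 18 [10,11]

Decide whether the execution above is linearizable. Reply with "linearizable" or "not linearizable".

a witness: #1, #2, #3, #4, #6, #5
step 1: #1 store(10) — value 10
step 2: #2 load() → 10 — value 10
step 3: #3 store(18) — value 18
step 4: #4 load() → 18 — value 18
step 5: #6 load() → 18 — value 18
step 6: #5 store(12) — value 12

linearizable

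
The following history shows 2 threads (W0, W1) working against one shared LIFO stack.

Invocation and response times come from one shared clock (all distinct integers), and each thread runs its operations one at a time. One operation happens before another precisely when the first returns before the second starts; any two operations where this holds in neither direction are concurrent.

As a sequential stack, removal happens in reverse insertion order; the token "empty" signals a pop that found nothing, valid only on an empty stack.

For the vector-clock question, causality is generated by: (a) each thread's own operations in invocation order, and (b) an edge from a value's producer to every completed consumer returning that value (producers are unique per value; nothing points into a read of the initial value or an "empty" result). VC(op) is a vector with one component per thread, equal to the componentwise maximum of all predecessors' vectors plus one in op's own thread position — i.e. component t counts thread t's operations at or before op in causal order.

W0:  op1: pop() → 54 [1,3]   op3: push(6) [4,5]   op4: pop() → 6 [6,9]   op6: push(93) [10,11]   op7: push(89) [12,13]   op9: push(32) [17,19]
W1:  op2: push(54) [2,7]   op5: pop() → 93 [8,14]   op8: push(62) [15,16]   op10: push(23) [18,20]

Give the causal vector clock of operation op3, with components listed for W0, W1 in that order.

(2, 1)

op2 (invocation 2): nothing precedes it; W1's component alone gives (0, 1)
from VC(op2)=(0, 1), op1 (invoked 1) maxes components and bumps W0 → (1, 1)
from VC(op1)=(1, 1), op3 (invoked 4) maxes components and bumps W0 → (2, 1)
from VC(op3)=(2, 1), op4 (invoked 6) maxes components and bumps W0 → (3, 1)
from VC(op4)=(3, 1), op6 (invoked 10) maxes components and bumps W0 → (4, 1)
from VC(op2)=(0, 1), VC(op6)=(4, 1), op5 (invoked 8) maxes components and bumps W1 → (4, 2)
from VC(op6)=(4, 1), op7 (invoked 12) maxes components and bumps W0 → (5, 1)
from VC(op5)=(4, 2), op8 (invoked 15) maxes components and bumps W1 → (4, 3)
from VC(op7)=(5, 1), op9 (invoked 17) maxes components and bumps W0 → (6, 1)
from VC(op8)=(4, 3), op10 (invoked 18) maxes components and bumps W1 → (4, 4)
target: VC(op3) = (2, 1)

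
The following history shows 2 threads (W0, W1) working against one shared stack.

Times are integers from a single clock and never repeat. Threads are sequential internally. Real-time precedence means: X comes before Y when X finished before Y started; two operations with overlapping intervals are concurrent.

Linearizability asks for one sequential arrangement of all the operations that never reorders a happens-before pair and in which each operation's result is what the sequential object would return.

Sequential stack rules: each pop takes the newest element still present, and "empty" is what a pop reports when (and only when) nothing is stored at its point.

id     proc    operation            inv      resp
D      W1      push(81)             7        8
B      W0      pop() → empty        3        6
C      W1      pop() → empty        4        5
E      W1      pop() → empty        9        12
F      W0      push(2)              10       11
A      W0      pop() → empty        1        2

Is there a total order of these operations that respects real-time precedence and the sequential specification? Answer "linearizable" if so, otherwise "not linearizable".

not linearizable

already the first 12 events (up to E's response at time 12) admit no linearization; the first 11 still do
the 6 completed operations admit 4 real-time orders; each fails the stack replay
e.g. A, B, C, D, E, F: illegal at step 5, since E pop() → empty cannot apply there
e.g. A, B, C, D, F, E: illegal at step 6, since E pop() → empty cannot apply there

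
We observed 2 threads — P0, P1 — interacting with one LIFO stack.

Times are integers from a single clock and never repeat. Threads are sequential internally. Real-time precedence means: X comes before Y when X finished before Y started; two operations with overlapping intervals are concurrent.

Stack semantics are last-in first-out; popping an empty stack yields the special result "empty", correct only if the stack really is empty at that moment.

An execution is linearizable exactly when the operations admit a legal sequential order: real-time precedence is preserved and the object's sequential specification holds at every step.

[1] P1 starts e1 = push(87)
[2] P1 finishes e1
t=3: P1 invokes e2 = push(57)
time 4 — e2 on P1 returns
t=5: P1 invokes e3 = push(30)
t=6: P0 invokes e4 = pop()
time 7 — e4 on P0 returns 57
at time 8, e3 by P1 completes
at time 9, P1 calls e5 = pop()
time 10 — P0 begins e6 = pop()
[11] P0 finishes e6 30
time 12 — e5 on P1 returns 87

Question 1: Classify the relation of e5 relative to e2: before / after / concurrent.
after

e5 spans [9,12], e2 spans [3,4]
resp(e2)=4 < inv(e5)=9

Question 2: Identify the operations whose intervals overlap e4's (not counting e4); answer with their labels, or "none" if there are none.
e3

e4 spans [6,7]: anything still running between times 6 and 7 counts as concurrent
e1 [1,2]: before
e2 [3,4]: before
e3 [5,8]: concurrent
e5 [9,12]: after
e6 [10,11]: after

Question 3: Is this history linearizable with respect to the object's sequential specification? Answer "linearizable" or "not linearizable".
linearizable

witness order: e1, e2, e4, e3, e6, e5
step 1: e1 push(87) — stack <87>
step 2: e2 push(57) — stack <87,57>
step 3: e4 pop() → 57 — stack <87>
step 4: e3 push(30) — stack <87,30>
step 5: e6 pop() → 30 — stack <87>
step 6: e5 pop() → 87 — stack <>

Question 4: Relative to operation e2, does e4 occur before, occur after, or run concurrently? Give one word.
after

e4 spans [6,7], e2 spans [3,4]
resp(e2)=4 < inv(e4)=6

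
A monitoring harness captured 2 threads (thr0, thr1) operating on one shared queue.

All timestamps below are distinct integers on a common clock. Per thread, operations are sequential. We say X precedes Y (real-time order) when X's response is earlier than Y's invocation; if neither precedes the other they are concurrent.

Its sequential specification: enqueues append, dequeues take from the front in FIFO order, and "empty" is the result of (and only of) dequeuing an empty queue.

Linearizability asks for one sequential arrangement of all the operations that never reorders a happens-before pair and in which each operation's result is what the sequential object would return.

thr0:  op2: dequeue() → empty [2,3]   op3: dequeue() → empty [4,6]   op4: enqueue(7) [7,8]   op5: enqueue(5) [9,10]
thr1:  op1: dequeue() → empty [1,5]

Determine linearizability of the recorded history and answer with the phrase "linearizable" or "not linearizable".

linearizable

a witness: op1, op2, op3, op4, op5
1. op1 dequeue() → empty, leaving queue <>
2. op2 dequeue() → empty, leaving queue <>
3. op3 dequeue() → empty, leaving queue <>
4. op4 enqueue(7), leaving queue <7>
5. op5 enqueue(5), leaving queue <7,5>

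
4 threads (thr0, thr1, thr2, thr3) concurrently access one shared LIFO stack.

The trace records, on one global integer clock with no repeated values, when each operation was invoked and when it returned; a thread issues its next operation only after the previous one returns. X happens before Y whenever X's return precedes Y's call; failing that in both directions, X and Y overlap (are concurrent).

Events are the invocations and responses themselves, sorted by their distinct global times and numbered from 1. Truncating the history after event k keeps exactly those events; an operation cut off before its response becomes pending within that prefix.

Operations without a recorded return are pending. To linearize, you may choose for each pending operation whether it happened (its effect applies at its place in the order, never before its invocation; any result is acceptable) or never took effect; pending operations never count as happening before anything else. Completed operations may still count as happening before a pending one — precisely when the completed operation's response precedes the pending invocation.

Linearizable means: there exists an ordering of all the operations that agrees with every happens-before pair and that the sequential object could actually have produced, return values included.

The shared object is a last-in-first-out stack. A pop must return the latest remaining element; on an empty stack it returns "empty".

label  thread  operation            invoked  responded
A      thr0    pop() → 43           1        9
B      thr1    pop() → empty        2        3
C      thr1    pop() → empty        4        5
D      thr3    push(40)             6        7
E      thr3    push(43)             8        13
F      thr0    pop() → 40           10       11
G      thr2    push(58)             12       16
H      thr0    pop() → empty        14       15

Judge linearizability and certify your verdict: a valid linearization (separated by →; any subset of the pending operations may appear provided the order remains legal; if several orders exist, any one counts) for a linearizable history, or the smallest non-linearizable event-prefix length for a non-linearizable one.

linearizable — witness: B → C → D → E → A → F → H → G

step 1: B pop() → empty — stack <>
step 2: C pop() → empty — stack <>
step 3: D push(40) — stack <40>
step 4: E push(43) — stack <40,43>
step 5: A pop() → 43 — stack <40>
step 6: F pop() → 40 — stack <>
step 7: H pop() → empty — stack <>
step 8: G push(58) — stack <58>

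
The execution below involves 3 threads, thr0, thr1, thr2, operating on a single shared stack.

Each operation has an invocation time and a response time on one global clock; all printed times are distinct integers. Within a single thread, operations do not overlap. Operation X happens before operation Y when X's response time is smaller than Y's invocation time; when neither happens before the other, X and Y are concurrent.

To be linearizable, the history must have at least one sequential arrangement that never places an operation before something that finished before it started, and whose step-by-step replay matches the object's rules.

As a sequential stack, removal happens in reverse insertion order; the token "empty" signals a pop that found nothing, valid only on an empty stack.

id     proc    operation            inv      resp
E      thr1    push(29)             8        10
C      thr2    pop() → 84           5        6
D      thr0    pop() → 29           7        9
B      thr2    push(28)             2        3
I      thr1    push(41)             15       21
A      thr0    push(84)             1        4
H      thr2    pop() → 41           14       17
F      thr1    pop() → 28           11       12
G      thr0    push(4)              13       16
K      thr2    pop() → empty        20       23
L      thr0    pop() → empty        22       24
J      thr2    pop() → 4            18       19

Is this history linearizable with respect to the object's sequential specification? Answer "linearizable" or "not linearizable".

linearizable

witness order: B, A, C, E, D, F, G, I, H, J, K, L
step 1: B push(28) — stack <28>
step 2: A push(84) — stack <28,84>
step 3: C pop() → 84 — stack <28>
step 4: E push(29) — stack <28,29>
step 5: D pop() → 29 — stack <28>
step 6: F pop() → 28 — stack <>
step 7: G push(4) — stack <4>
step 8: I push(41) — stack <4,41>
step 9: H pop() → 41 — stack <4>
step 10: J pop() → 4 — stack <>
step 11: K pop() → empty — stack <>
step 12: L pop() → empty — stack <>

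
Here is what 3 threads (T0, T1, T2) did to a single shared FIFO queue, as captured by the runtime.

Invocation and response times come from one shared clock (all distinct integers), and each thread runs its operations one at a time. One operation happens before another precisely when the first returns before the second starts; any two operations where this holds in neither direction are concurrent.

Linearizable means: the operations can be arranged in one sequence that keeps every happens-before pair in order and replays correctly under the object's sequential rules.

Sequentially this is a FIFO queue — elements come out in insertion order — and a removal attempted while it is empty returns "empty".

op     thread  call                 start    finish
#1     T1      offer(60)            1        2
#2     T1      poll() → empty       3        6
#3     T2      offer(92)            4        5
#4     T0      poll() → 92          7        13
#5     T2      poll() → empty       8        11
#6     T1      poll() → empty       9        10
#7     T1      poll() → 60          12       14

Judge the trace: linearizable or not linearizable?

not linearizable

through event 5 a valid linearization exists; event 6 (#2 responding at time 6) ends that
3 completed operations, 2 real-time-consistent orders — every FIFO queue replay fails
one such order, #1, #2, #3, breaks at step 2 where #2 poll() → empty is illegal
one such order, #1, #3, #2, breaks at step 3 where #2 poll() → empty is illegal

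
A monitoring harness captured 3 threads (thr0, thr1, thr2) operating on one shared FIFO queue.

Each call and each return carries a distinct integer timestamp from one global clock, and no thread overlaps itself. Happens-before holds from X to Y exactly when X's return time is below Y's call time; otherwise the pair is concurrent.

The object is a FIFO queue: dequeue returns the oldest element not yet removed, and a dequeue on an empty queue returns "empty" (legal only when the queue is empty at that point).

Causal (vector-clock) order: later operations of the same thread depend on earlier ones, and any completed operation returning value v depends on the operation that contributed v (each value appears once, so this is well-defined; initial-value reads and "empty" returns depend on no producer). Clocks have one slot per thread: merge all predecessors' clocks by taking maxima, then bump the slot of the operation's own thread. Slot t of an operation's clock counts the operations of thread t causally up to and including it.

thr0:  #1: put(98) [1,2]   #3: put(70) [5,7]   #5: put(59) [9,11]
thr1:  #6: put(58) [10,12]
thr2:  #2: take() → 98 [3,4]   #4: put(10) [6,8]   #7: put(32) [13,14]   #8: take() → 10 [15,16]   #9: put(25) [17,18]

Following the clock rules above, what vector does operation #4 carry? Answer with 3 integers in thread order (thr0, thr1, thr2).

root op #6, invoked 10: fresh clock plus thr1's own tick → (0, 1, 0)
root op #1, invoked 1: fresh clock plus thr0's own tick → (1, 0, 0)
VC(#2, invoked at 3): max of VC(#1)=(1, 0, 0), then +1 on thread thr2 → (1, 0, 1)
VC(#3, invoked at 5): max of VC(#1)=(1, 0, 0), then +1 on thread thr0 → (2, 0, 0)
VC(#4, invoked at 6): max of VC(#2)=(1, 0, 1), then +1 on thread thr2 → (1, 0, 2)
VC(#5, invoked at 9): max of VC(#3)=(2, 0, 0), then +1 on thread thr0 → (3, 0, 0)
VC(#7, invoked at 13): max of VC(#4)=(1, 0, 2), then +1 on thread thr2 → (1, 0, 3)
VC(#8, invoked at 15): max of VC(#4)=(1, 0, 2), VC(#7)=(1, 0, 3), then +1 on thread thr2 → (1, 0, 4)
VC(#9, invoked at 17): max of VC(#8)=(1, 0, 4), then +1 on thread thr2 → (1, 0, 5)
target: VC(#4) = (1, 0, 2)

(1, 0, 2)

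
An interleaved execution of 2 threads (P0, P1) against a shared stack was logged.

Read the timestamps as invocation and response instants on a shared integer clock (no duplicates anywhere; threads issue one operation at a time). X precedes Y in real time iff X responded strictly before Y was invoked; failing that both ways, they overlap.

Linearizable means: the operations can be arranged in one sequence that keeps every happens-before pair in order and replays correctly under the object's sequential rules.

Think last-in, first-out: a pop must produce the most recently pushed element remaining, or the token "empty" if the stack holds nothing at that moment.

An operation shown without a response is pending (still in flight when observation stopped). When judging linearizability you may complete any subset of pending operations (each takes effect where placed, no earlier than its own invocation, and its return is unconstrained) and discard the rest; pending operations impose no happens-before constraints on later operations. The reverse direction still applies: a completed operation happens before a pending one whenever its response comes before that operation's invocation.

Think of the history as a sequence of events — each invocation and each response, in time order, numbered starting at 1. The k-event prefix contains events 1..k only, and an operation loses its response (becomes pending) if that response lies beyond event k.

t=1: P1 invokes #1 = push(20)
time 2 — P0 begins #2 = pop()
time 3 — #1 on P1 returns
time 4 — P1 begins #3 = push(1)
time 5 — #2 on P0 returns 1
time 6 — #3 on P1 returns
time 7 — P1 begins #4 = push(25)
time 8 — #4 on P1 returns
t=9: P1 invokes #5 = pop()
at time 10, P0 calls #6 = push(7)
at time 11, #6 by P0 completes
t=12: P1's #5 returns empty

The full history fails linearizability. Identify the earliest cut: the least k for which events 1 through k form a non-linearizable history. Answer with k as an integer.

a valid linearization of events 1..11 exists, for instance #1, #3, #2, #4, #5, #6:
1. #1 push(20), leaving stack <20>
2. #3 push(1), leaving stack <20,1>
3. #2 pop() → 1, leaving stack <20>
4. #4 push(25), leaving stack <20,25>
5. #5 pop() (pending, included), leaving stack <20>
6. #6 push(7), leaving stack <20,7>
once event 12 joins (#5's response, time 12), exhaustive search finds no witness
e.g. #1, #2, #3, #4, #5, #6: illegal at step 2, since #2 pop() → 1 cannot apply there
e.g. #1, #2, #3, #4, #6, #5: illegal at step 2, since #2 pop() → 1 cannot apply there

12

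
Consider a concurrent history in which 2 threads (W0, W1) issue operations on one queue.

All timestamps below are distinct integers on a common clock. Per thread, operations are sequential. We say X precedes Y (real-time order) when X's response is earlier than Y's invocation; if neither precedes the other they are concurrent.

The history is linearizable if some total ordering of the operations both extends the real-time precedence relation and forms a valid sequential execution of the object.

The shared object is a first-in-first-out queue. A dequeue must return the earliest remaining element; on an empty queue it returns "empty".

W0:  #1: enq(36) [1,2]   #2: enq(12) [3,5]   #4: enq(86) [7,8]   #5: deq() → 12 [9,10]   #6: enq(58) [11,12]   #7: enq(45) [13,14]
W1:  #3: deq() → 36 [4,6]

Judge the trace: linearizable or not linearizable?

linearizable

a witness: #1, #2, #3, #4, #5, #6, #7
after step 1 (#1 enq(36)): queue <36>
after step 2 (#2 enq(12)): queue <36,12>
after step 3 (#3 deq() → 36): queue <12>
after step 4 (#4 enq(86)): queue <12,86>
after step 5 (#5 deq() → 12): queue <86>
after step 6 (#6 enq(58)): queue <86,58>
after step 7 (#7 enq(45)): queue <86,58,45>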